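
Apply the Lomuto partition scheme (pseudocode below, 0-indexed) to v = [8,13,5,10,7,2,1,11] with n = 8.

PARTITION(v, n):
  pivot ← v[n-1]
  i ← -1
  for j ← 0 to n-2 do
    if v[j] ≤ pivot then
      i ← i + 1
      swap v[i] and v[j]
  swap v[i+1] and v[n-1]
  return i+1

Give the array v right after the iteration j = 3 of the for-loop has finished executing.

[8,5,10,13,7,2,1,11]

pivot = v[7] = 11; i = -1
j=0: v[0]=8 ≤ 11 → i=0, swap v[0],v[0] (no change) → [8,13,5,10,7,2,1,11]
j=1: v[1]=13 > 11 → no swap
j=2: v[2]=5 ≤ 11 → i=1, swap v[1],v[2] → [8,5,13,10,7,2,1,11]
j=3: v[3]=10 ≤ 11 → i=2, swap v[2],v[3] → [8,5,10,13,7,2,1,11]
(after j=3) v = [8,5,10,13,7,2,1,11]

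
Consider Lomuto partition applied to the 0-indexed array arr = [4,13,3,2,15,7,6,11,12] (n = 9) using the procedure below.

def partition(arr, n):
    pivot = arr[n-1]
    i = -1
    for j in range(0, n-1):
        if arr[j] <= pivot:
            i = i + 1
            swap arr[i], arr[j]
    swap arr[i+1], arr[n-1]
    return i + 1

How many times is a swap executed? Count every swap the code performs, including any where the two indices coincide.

7

pivot = arr[8] = 12; i = -1
j=0: arr[0]=4 ≤ 12 → i=0, swap arr[0],arr[0] (no change) → [4,13,3,2,15,7,6,11,12]
j=1: arr[1]=13 > 12 → no swap
j=2: arr[2]=3 ≤ 12 → i=1, swap arr[1],arr[2] → [4,3,13,2,15,7,6,11,12]
j=3: arr[3]=2 ≤ 12 → i=2, swap arr[2],arr[3] → [4,3,2,13,15,7,6,11,12]
j=4: arr[4]=15 > 12 → no swap
j=5: arr[5]=7 ≤ 12 → i=3, swap arr[3],arr[5] → [4,3,2,7,15,13,6,11,12]
j=6: arr[6]=6 ≤ 12 → i=4, swap arr[4],arr[6] → [4,3,2,7,6,13,15,11,12]
j=7: arr[7]=11 ≤ 12 → i=5, swap arr[5],arr[7] → [4,3,2,7,6,11,15,13,12]
final swap arr[6],arr[8] → [4,3,2,7,6,11,12,13,15]; return 6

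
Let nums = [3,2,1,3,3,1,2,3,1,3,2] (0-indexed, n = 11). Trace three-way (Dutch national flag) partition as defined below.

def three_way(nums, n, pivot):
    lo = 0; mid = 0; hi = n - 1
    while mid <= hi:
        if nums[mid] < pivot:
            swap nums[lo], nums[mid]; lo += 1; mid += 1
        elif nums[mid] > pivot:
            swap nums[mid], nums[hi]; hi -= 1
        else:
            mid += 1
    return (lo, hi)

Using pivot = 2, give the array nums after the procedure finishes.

lo=0 mid=0 hi=10
3>2: swap(0,10), hi=9 ⇒ [2,2,1,3,3,1,2,3,1,3,3]
2=2: mid=1
2=2: mid=2
1<2: swap(0,2), lo=1 mid=3 ⇒ [1,2,2,3,3,1,2,3,1,3,3]
3>2: swap(3,9), hi=8 ⇒ [1,2,2,3,3,1,2,3,1,3,3]
3>2: swap(3,8), hi=7 ⇒ [1,2,2,1,3,1,2,3,3,3,3]
1<2: swap(1,3), lo=2 mid=4 ⇒ [1,1,2,2,3,1,2,3,3,3,3]
3>2: swap(4,7), hi=6 ⇒ [1,1,2,2,3,1,2,3,3,3,3]
3>2: swap(4,6), hi=5 ⇒ [1,1,2,2,2,1,3,3,3,3,3]
2=2: mid=5
1<2: swap(2,5), lo=3 mid=6 ⇒ [1,1,1,2,2,2,3,3,3,3,3]
done. lo=3 hi=5; nums=[1,1,1,2,2,2,3,3,3,3,3]

[1,1,1,2,2,2,3,3,3,3,3]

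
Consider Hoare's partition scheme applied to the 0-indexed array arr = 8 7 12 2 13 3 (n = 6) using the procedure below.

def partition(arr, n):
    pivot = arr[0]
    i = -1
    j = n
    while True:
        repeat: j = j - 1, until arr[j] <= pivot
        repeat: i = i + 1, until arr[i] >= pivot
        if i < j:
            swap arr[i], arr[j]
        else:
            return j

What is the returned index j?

pivot=8
j stops at 5 (3), i stops at 0 (8); swap ⇒ 3 7 12 2 13 8
j stops at 3 (2), i stops at 2 (12); swap ⇒ 3 7 2 12 13 8
j stops at 2, i stops at 3; i≥j ⇒ return 2. arr=3 7 2 12 13 8

2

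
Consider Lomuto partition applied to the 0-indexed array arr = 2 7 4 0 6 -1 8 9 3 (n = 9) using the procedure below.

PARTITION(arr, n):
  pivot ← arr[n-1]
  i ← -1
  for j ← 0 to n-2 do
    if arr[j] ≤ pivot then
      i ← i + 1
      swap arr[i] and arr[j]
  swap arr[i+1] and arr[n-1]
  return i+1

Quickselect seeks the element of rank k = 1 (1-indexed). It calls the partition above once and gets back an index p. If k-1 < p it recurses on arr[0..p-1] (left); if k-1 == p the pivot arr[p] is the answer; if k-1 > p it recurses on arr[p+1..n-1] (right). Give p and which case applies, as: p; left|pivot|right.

pivot=3, i=-1
j=0: 2≤3, i=0, swap(0,0) ⇒ 2 7 4 0 6 -1 8 9 3
j=1: 7>3, skip
j=2: 4>3, skip
j=3: 0≤3, i=1, swap(1,3) ⇒ 2 0 4 7 6 -1 8 9 3
j=4: 6>3, skip
j=5: -1≤3, i=2, swap(2,5) ⇒ 2 0 -1 7 6 4 8 9 3
j=6: 8>3, skip
j=7: 9>3, skip
swap(3,8) ⇒ 2 0 -1 3 6 4 8 9 7; return 3
p = 3; k-1 = 0 < 3 ⇒ left

3; left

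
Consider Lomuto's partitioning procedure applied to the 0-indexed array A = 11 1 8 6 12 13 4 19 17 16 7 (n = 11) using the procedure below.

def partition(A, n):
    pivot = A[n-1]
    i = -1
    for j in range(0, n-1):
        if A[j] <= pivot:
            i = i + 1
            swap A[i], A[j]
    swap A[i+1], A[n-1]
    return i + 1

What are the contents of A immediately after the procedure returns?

1 6 4 7 12 13 8 19 17 16 11

pivot = A[10] = 7; i = -1
j=0: A[0]=11 > 7 → no swap
j=1: A[1]=1 ≤ 7 → i=0, swap A[0],A[1] → 1 11 8 6 12 13 4 19 17 16 7
j=2: A[2]=8 > 7 → no swap
j=3: A[3]=6 ≤ 7 → i=1, swap A[1],A[3] → 1 6 8 11 12 13 4 19 17 16 7
j=4: A[4]=12 > 7 → no swap
j=5: A[5]=13 > 7 → no swap
j=6: A[6]=4 ≤ 7 → i=2, swap A[2],A[6] → 1 6 4 11 12 13 8 19 17 16 7
j=7: A[7]=19 > 7 → no swap
j=8: A[8]=17 > 7 → no swap
j=9: A[9]=16 > 7 → no swap
final swap A[3],A[10] → 1 6 4 7 12 13 8 19 17 16 11; return 3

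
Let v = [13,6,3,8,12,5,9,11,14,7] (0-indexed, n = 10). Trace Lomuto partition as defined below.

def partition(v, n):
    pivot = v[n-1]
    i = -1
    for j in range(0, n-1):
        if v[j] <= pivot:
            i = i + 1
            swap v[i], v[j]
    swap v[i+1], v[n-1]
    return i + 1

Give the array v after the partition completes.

pivot=7, i=-1
j=0: 13>7, skip
j=1: 6≤7, i=0, swap(0,1) ⇒ [6,13,3,8,12,5,9,11,14,7]
j=2: 3≤7, i=1, swap(1,2) ⇒ [6,3,13,8,12,5,9,11,14,7]
j=3: 8>7, skip
j=4: 12>7, skip
j=5: 5≤7, i=2, swap(2,5) ⇒ [6,3,5,8,12,13,9,11,14,7]
j=6: 9>7, skip
j=7: 11>7, skip
j=8: 14>7, skip
swap(3,9) ⇒ [6,3,5,7,12,13,9,11,14,8]; return 3

[6,3,5,7,12,13,9,11,14,8]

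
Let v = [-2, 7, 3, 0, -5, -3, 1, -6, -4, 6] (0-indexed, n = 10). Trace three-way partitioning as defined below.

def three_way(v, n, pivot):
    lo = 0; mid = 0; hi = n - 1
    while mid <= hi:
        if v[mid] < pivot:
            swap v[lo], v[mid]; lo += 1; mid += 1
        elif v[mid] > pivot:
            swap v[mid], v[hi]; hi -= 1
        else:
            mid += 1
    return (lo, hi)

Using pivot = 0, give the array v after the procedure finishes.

lo=0 mid=0 hi=9
-2<0: swap(0,0), lo=1 mid=1 ⇒ [-2, 7, 3, 0, -5, -3, 1, -6, -4, 6]
7>0: swap(1,9), hi=8 ⇒ [-2, 6, 3, 0, -5, -3, 1, -6, -4, 7]
6>0: swap(1,8), hi=7 ⇒ [-2, -4, 3, 0, -5, -3, 1, -6, 6, 7]
-4<0: swap(1,1), lo=2 mid=2 ⇒ [-2, -4, 3, 0, -5, -3, 1, -6, 6, 7]
3>0: swap(2,7), hi=6 ⇒ [-2, -4, -6, 0, -5, -3, 1, 3, 6, 7]
-6<0: swap(2,2), lo=3 mid=3 ⇒ [-2, -4, -6, 0, -5, -3, 1, 3, 6, 7]
0=0: mid=4
-5<0: swap(3,4), lo=4 mid=5 ⇒ [-2, -4, -6, -5, 0, -3, 1, 3, 6, 7]
-3<0: swap(4,5), lo=5 mid=6 ⇒ [-2, -4, -6, -5, -3, 0, 1, 3, 6, 7]
1>0: swap(6,6), hi=5 ⇒ [-2, -4, -6, -5, -3, 0, 1, 3, 6, 7]
done. lo=5 hi=5; v=[-2, -4, -6, -5, -3, 0, 1, 3, 6, 7]

[-2, -4, -6, -5, -3, 0, 1, 3, 6, 7]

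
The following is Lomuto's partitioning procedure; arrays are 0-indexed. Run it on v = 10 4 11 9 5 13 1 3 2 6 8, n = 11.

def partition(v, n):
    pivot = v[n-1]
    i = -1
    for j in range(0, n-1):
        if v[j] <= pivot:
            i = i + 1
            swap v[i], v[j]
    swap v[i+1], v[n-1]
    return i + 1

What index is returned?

6

pivot=8, i=-1
j=0: 10>8, skip
j=1: 4≤8, i=0, swap(0,1) ⇒ 4 10 11 9 5 13 1 3 2 6 8
j=2: 11>8, skip
j=3: 9>8, skip
j=4: 5≤8, i=1, swap(1,4) ⇒ 4 5 11 9 10 13 1 3 2 6 8
j=5: 13>8, skip
j=6: 1≤8, i=2, swap(2,6) ⇒ 4 5 1 9 10 13 11 3 2 6 8
j=7: 3≤8, i=3, swap(3,7) ⇒ 4 5 1 3 10 13 11 9 2 6 8
j=8: 2≤8, i=4, swap(4,8) ⇒ 4 5 1 3 2 13 11 9 10 6 8
j=9: 6≤8, i=5, swap(5,9) ⇒ 4 5 1 3 2 6 11 9 10 13 8
swap(6,10) ⇒ 4 5 1 3 2 6 8 9 10 13 11; return 6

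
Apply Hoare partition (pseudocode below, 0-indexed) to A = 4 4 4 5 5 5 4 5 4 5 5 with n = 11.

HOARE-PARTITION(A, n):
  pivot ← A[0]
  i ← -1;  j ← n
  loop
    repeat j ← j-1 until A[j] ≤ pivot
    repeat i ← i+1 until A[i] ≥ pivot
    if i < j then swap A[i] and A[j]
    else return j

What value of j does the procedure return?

2

pivot = A[0] = 4; i = -1, j = 11
j→8 (A[8]=4≤4), i→0 (A[0]=4≥4); i<j, swap → 4 4 4 5 5 5 4 5 4 5 5
j→6 (A[6]=4≤4), i→1 (A[1]=4≥4); i<j, swap → 4 4 4 5 5 5 4 5 4 5 5
j→2, i→2; i≥j, return j=2. A = 4 4 4 5 5 5 4 5 4 5 5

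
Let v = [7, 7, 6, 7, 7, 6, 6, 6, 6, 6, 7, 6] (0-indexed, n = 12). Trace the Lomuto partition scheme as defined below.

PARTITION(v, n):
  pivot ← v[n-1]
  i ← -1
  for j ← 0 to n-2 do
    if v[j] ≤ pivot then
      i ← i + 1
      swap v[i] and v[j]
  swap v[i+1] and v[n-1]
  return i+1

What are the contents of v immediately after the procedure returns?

[6, 6, 6, 6, 6, 6, 6, 7, 7, 7, 7, 7]

pivot = v[11] = 6; i = -1
j=0: v[0]=7 > 6 → no swap
j=1: v[1]=7 > 6 → no swap
j=2: v[2]=6 ≤ 6 → i=0, swap v[0],v[2] → [6, 7, 7, 7, 7, 6, 6, 6, 6, 6, 7, 6]
j=3: v[3]=7 > 6 → no swap
j=4: v[4]=7 > 6 → no swap
j=5: v[5]=6 ≤ 6 → i=1, swap v[1],v[5] → [6, 6, 7, 7, 7, 7, 6, 6, 6, 6, 7, 6]
j=6: v[6]=6 ≤ 6 → i=2, swap v[2],v[6] → [6, 6, 6, 7, 7, 7, 7, 6, 6, 6, 7, 6]
j=7: v[7]=6 ≤ 6 → i=3, swap v[3],v[7] → [6, 6, 6, 6, 7, 7, 7, 7, 6, 6, 7, 6]
j=8: v[8]=6 ≤ 6 → i=4, swap v[4],v[8] → [6, 6, 6, 6, 6, 7, 7, 7, 7, 6, 7, 6]
j=9: v[9]=6 ≤ 6 → i=5, swap v[5],v[9] → [6, 6, 6, 6, 6, 6, 7, 7, 7, 7, 7, 6]
j=10: v[10]=7 > 6 → no swap
final swap v[6],v[11] → [6, 6, 6, 6, 6, 6, 6, 7, 7, 7, 7, 7]; return 6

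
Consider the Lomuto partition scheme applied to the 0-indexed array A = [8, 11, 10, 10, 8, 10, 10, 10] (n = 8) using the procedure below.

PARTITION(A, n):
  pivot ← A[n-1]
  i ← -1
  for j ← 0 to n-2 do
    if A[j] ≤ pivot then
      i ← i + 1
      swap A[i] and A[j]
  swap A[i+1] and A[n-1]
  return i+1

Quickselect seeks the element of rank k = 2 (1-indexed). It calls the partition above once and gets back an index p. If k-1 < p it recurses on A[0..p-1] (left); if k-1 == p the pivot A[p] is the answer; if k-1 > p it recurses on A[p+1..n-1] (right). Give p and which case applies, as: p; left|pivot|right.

pivot=10, i=-1
j=0: 8≤10, i=0, swap(0,0) ⇒ [8, 11, 10, 10, 8, 10, 10, 10]
j=1: 11>10, skip
j=2: 10≤10, i=1, swap(1,2) ⇒ [8, 10, 11, 10, 8, 10, 10, 10]
j=3: 10≤10, i=2, swap(2,3) ⇒ [8, 10, 10, 11, 8, 10, 10, 10]
j=4: 8≤10, i=3, swap(3,4) ⇒ [8, 10, 10, 8, 11, 10, 10, 10]
j=5: 10≤10, i=4, swap(4,5) ⇒ [8, 10, 10, 8, 10, 11, 10, 10]
j=6: 10≤10, i=5, swap(5,6) ⇒ [8, 10, 10, 8, 10, 10, 11, 10]
swap(6,7) ⇒ [8, 10, 10, 8, 10, 10, 10, 11]; return 6
p = 6; k-1 = 1 < 6 ⇒ left

6; left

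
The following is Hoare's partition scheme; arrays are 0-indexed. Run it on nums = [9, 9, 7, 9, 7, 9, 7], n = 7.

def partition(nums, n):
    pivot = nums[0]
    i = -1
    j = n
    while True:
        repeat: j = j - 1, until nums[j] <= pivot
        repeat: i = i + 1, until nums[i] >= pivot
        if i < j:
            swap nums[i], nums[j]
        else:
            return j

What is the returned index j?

pivot=9
j stops at 6 (7), i stops at 0 (9); swap ⇒ [7, 9, 7, 9, 7, 9, 9]
j stops at 5 (9), i stops at 1 (9); swap ⇒ [7, 9, 7, 9, 7, 9, 9]
j stops at 4 (7), i stops at 3 (9); swap ⇒ [7, 9, 7, 7, 9, 9, 9]
j stops at 3, i stops at 4; i≥j ⇒ return 3. nums=[7, 9, 7, 7, 9, 9, 9]

3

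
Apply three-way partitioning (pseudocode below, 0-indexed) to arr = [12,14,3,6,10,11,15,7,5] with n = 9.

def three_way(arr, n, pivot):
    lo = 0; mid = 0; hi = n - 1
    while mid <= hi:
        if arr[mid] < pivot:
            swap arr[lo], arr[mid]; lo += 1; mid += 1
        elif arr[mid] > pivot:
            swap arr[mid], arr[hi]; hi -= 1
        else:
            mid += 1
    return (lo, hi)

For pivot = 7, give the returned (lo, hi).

(3, 3)

pivot = 7; lo=0, mid=0, hi=8
arr[mid]=12>7: swap arr[0],arr[8]; hi=7 → [5,14,3,6,10,11,15,7,12]
arr[mid]=5<7: swap arr[0],arr[0]; lo=1,mid=1 → [5,14,3,6,10,11,15,7,12]
arr[mid]=14>7: swap arr[1],arr[7]; hi=6 → [5,7,3,6,10,11,15,14,12]
arr[mid]=7=7: mid=2
arr[mid]=3<7: swap arr[1],arr[2]; lo=2,mid=3 → [5,3,7,6,10,11,15,14,12]
arr[mid]=6<7: swap arr[2],arr[3]; lo=3,mid=4 → [5,3,6,7,10,11,15,14,12]
arr[mid]=10>7: swap arr[4],arr[6]; hi=5 → [5,3,6,7,15,11,10,14,12]
arr[mid]=15>7: swap arr[4],arr[5]; hi=4 → [5,3,6,7,11,15,10,14,12]
arr[mid]=11>7: swap arr[4],arr[4]; hi=3 → [5,3,6,7,11,15,10,14,12]
end: lo=3, hi=3; arr = [5,3,6,7,11,15,10,14,12]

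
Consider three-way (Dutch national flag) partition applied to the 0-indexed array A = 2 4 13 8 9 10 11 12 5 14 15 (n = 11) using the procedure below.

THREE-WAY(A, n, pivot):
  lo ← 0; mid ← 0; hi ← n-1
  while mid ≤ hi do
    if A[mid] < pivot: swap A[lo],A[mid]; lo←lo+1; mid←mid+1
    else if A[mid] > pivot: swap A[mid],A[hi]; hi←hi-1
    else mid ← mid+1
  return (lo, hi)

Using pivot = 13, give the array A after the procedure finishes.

2 4 8 9 10 11 12 5 13 15 14

pivot = 13; lo=0, mid=0, hi=10
A[mid]=2<13: swap A[0],A[0]; lo=1,mid=1 → 2 4 13 8 9 10 11 12 5 14 15
A[mid]=4<13: swap A[1],A[1]; lo=2,mid=2 → 2 4 13 8 9 10 11 12 5 14 15
A[mid]=13=13: mid=3
A[mid]=8<13: swap A[2],A[3]; lo=3,mid=4 → 2 4 8 13 9 10 11 12 5 14 15
A[mid]=9<13: swap A[3],A[4]; lo=4,mid=5 → 2 4 8 9 13 10 11 12 5 14 15
A[mid]=10<13: swap A[4],A[5]; lo=5,mid=6 → 2 4 8 9 10 13 11 12 5 14 15
A[mid]=11<13: swap A[5],A[6]; lo=6,mid=7 → 2 4 8 9 10 11 13 12 5 14 15
A[mid]=12<13: swap A[6],A[7]; lo=7,mid=8 → 2 4 8 9 10 11 12 13 5 14 15
A[mid]=5<13: swap A[7],A[8]; lo=8,mid=9 → 2 4 8 9 10 11 12 5 13 14 15
A[mid]=14>13: swap A[9],A[10]; hi=9 → 2 4 8 9 10 11 12 5 13 15 14
A[mid]=15>13: swap A[9],A[9]; hi=8 → 2 4 8 9 10 11 12 5 13 15 14
end: lo=8, hi=8; A = 2 4 8 9 10 11 12 5 13 15 14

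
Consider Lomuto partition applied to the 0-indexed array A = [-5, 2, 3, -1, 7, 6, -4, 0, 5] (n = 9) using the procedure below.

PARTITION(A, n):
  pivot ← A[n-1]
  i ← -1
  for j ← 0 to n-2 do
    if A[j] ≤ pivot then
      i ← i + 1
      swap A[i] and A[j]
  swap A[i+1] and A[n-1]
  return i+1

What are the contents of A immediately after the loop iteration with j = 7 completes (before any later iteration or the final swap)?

pivot=5, i=-1
j=0: -5≤5, i=0, swap(0,0) ⇒ [-5, 2, 3, -1, 7, 6, -4, 0, 5]
j=1: 2≤5, i=1, swap(1,1) ⇒ [-5, 2, 3, -1, 7, 6, -4, 0, 5]
j=2: 3≤5, i=2, swap(2,2) ⇒ [-5, 2, 3, -1, 7, 6, -4, 0, 5]
j=3: -1≤5, i=3, swap(3,3) ⇒ [-5, 2, 3, -1, 7, 6, -4, 0, 5]
j=4: 7>5, skip
j=5: 6>5, skip
j=6: -4≤5, i=4, swap(4,6) ⇒ [-5, 2, 3, -1, -4, 6, 7, 0, 5]
j=7: 0≤5, i=5, swap(5,7) ⇒ [-5, 2, 3, -1, -4, 0, 7, 6, 5]
(after j=7) A = [-5, 2, 3, -1, -4, 0, 7, 6, 5]

[-5, 2, 3, -1, -4, 0, 7, 6, 5]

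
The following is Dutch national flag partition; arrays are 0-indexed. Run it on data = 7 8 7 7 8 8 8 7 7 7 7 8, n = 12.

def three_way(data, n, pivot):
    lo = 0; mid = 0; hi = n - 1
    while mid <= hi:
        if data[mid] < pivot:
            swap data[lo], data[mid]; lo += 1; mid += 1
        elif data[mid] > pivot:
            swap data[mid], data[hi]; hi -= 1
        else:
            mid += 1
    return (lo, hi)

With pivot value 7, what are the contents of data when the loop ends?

7 7 7 7 7 7 7 8 8 8 8 8

pivot = 7; lo=0, mid=0, hi=11
data[mid]=7=7: mid=1
data[mid]=8>7: swap data[1],data[11]; hi=10 → 7 8 7 7 8 8 8 7 7 7 7 8
data[mid]=8>7: swap data[1],data[10]; hi=9 → 7 7 7 7 8 8 8 7 7 7 8 8
data[mid]=7=7: mid=2
data[mid]=7=7: mid=3
data[mid]=7=7: mid=4
data[mid]=8>7: swap data[4],data[9]; hi=8 → 7 7 7 7 7 8 8 7 7 8 8 8
data[mid]=7=7: mid=5
data[mid]=8>7: swap data[5],data[8]; hi=7 → 7 7 7 7 7 7 8 7 8 8 8 8
data[mid]=7=7: mid=6
data[mid]=8>7: swap data[6],data[7]; hi=6 → 7 7 7 7 7 7 7 8 8 8 8 8
data[mid]=7=7: mid=7
end: lo=0, hi=6; data = 7 7 7 7 7 7 7 8 8 8 8 8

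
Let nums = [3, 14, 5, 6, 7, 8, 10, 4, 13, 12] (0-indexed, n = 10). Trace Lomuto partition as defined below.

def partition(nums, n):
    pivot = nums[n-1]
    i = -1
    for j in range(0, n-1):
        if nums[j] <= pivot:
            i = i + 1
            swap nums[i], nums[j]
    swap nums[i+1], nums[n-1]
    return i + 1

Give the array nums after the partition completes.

pivot = nums[9] = 12; i = -1
j=0: nums[0]=3 ≤ 12 → i=0, swap nums[0],nums[0] (no change) → [3, 14, 5, 6, 7, 8, 10, 4, 13, 12]
j=1: nums[1]=14 > 12 → no swap
j=2: nums[2]=5 ≤ 12 → i=1, swap nums[1],nums[2] → [3, 5, 14, 6, 7, 8, 10, 4, 13, 12]
j=3: nums[3]=6 ≤ 12 → i=2, swap nums[2],nums[3] → [3, 5, 6, 14, 7, 8, 10, 4, 13, 12]
j=4: nums[4]=7 ≤ 12 → i=3, swap nums[3],nums[4] → [3, 5, 6, 7, 14, 8, 10, 4, 13, 12]
j=5: nums[5]=8 ≤ 12 → i=4, swap nums[4],nums[5] → [3, 5, 6, 7, 8, 14, 10, 4, 13, 12]
j=6: nums[6]=10 ≤ 12 → i=5, swap nums[5],nums[6] → [3, 5, 6, 7, 8, 10, 14, 4, 13, 12]
j=7: nums[7]=4 ≤ 12 → i=6, swap nums[6],nums[7] → [3, 5, 6, 7, 8, 10, 4, 14, 13, 12]
j=8: nums[8]=13 > 12 → no swap
final swap nums[7],nums[9] → [3, 5, 6, 7, 8, 10, 4, 12, 13, 14]; return 7

[3, 5, 6, 7, 8, 10, 4, 12, 13, 14]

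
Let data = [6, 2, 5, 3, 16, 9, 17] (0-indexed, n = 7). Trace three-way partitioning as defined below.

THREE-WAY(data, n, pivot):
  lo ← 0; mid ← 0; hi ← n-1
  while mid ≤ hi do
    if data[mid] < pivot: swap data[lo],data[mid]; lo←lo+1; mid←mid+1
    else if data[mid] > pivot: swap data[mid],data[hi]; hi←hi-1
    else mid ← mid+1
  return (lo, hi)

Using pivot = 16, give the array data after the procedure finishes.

[6, 2, 5, 3, 9, 16, 17]

pivot = 16; lo=0, mid=0, hi=6
data[mid]=6<16: swap data[0],data[0]; lo=1,mid=1 → [6, 2, 5, 3, 16, 9, 17]
data[mid]=2<16: swap data[1],data[1]; lo=2,mid=2 → [6, 2, 5, 3, 16, 9, 17]
data[mid]=5<16: swap data[2],data[2]; lo=3,mid=3 → [6, 2, 5, 3, 16, 9, 17]
data[mid]=3<16: swap data[3],data[3]; lo=4,mid=4 → [6, 2, 5, 3, 16, 9, 17]
data[mid]=16=16: mid=5
data[mid]=9<16: swap data[4],data[5]; lo=5,mid=6 → [6, 2, 5, 3, 9, 16, 17]
data[mid]=17>16: swap data[6],data[6]; hi=5 → [6, 2, 5, 3, 9, 16, 17]
end: lo=5, hi=5; data = [6, 2, 5, 3, 9, 16, 17]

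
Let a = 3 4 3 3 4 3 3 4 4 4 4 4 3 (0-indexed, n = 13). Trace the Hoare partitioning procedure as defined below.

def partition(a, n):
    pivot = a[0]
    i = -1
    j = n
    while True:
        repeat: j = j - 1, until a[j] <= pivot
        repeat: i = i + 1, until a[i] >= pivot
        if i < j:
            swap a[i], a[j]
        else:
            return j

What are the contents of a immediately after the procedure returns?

pivot=3
j stops at 12 (3), i stops at 0 (3); swap ⇒ 3 4 3 3 4 3 3 4 4 4 4 4 3
j stops at 6 (3), i stops at 1 (4); swap ⇒ 3 3 3 3 4 3 4 4 4 4 4 4 3
j stops at 5 (3), i stops at 2 (3); swap ⇒ 3 3 3 3 4 3 4 4 4 4 4 4 3
j stops at 3, i stops at 3; i≥j ⇒ return 3. a=3 3 3 3 4 3 4 4 4 4 4 4 3

3 3 3 3 4 3 4 4 4 4 4 4 3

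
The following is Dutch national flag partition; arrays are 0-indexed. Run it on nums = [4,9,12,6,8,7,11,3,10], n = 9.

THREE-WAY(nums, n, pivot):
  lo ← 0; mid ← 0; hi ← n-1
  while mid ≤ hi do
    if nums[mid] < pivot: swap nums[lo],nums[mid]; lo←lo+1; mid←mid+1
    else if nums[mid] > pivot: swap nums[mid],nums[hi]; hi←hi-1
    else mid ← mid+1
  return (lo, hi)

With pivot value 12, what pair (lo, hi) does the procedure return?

lo=0 mid=0 hi=8
4<12: swap(0,0), lo=1 mid=1 ⇒ [4,9,12,6,8,7,11,3,10]
9<12: swap(1,1), lo=2 mid=2 ⇒ [4,9,12,6,8,7,11,3,10]
12=12: mid=3
6<12: swap(2,3), lo=3 mid=4 ⇒ [4,9,6,12,8,7,11,3,10]
8<12: swap(3,4), lo=4 mid=5 ⇒ [4,9,6,8,12,7,11,3,10]
7<12: swap(4,5), lo=5 mid=6 ⇒ [4,9,6,8,7,12,11,3,10]
11<12: swap(5,6), lo=6 mid=7 ⇒ [4,9,6,8,7,11,12,3,10]
3<12: swap(6,7), lo=7 mid=8 ⇒ [4,9,6,8,7,11,3,12,10]
10<12: swap(7,8), lo=8 mid=9 ⇒ [4,9,6,8,7,11,3,10,12]
done. lo=8 hi=8; nums=[4,9,6,8,7,11,3,10,12]

(8, 8)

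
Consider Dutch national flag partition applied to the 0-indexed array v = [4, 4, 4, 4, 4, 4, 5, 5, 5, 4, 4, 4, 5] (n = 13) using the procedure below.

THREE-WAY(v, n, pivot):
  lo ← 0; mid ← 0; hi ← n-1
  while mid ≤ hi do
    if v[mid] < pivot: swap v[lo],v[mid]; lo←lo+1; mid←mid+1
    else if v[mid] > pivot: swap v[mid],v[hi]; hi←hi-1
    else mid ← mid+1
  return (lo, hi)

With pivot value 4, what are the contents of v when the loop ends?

[4, 4, 4, 4, 4, 4, 4, 4, 4, 5, 5, 5, 5]

pivot = 4; lo=0, mid=0, hi=12
v[mid]=4=4: mid=1
v[mid]=4=4: mid=2
v[mid]=4=4: mid=3
v[mid]=4=4: mid=4
v[mid]=4=4: mid=5
v[mid]=4=4: mid=6
v[mid]=5>4: swap v[6],v[12]; hi=11 → [4, 4, 4, 4, 4, 4, 5, 5, 5, 4, 4, 4, 5]
v[mid]=5>4: swap v[6],v[11]; hi=10 → [4, 4, 4, 4, 4, 4, 4, 5, 5, 4, 4, 5, 5]
v[mid]=4=4: mid=7
v[mid]=5>4: swap v[7],v[10]; hi=9 → [4, 4, 4, 4, 4, 4, 4, 4, 5, 4, 5, 5, 5]
v[mid]=4=4: mid=8
v[mid]=5>4: swap v[8],v[9]; hi=8 → [4, 4, 4, 4, 4, 4, 4, 4, 4, 5, 5, 5, 5]
v[mid]=4=4: mid=9
end: lo=0, hi=8; v = [4, 4, 4, 4, 4, 4, 4, 4, 4, 5, 5, 5, 5]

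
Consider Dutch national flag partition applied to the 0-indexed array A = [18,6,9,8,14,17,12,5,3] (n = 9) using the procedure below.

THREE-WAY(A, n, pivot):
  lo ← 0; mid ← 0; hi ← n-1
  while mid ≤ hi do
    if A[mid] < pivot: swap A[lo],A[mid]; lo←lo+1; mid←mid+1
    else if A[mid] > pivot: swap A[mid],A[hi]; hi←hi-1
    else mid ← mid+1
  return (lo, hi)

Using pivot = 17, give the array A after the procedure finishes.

[3,6,9,8,14,12,5,17,18]

pivot = 17; lo=0, mid=0, hi=8
A[mid]=18>17: swap A[0],A[8]; hi=7 → [3,6,9,8,14,17,12,5,18]
A[mid]=3<17: swap A[0],A[0]; lo=1,mid=1 → [3,6,9,8,14,17,12,5,18]
A[mid]=6<17: swap A[1],A[1]; lo=2,mid=2 → [3,6,9,8,14,17,12,5,18]
A[mid]=9<17: swap A[2],A[2]; lo=3,mid=3 → [3,6,9,8,14,17,12,5,18]
A[mid]=8<17: swap A[3],A[3]; lo=4,mid=4 → [3,6,9,8,14,17,12,5,18]
A[mid]=14<17: swap A[4],A[4]; lo=5,mid=5 → [3,6,9,8,14,17,12,5,18]
A[mid]=17=17: mid=6
A[mid]=12<17: swap A[5],A[6]; lo=6,mid=7 → [3,6,9,8,14,12,17,5,18]
A[mid]=5<17: swap A[6],A[7]; lo=7,mid=8 → [3,6,9,8,14,12,5,17,18]
end: lo=7, hi=7; A = [3,6,9,8,14,12,5,17,18]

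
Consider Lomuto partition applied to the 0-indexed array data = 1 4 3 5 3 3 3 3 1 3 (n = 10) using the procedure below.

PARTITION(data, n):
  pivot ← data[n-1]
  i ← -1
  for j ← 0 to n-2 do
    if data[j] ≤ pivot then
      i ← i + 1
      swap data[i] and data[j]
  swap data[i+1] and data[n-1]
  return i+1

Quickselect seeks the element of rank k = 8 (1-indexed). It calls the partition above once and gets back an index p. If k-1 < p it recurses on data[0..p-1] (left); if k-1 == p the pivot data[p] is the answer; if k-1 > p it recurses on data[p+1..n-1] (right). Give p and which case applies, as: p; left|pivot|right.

7; pivot

pivot = data[9] = 3; i = -1
j=0: data[0]=1 ≤ 3 → i=0, swap data[0],data[0] (no change) → 1 4 3 5 3 3 3 3 1 3
j=1: data[1]=4 > 3 → no swap
j=2: data[2]=3 ≤ 3 → i=1, swap data[1],data[2] → 1 3 4 5 3 3 3 3 1 3
j=3: data[3]=5 > 3 → no swap
j=4: data[4]=3 ≤ 3 → i=2, swap data[2],data[4] → 1 3 3 5 4 3 3 3 1 3
j=5: data[5]=3 ≤ 3 → i=3, swap data[3],data[5] → 1 3 3 3 4 5 3 3 1 3
j=6: data[6]=3 ≤ 3 → i=4, swap data[4],data[6] → 1 3 3 3 3 5 4 3 1 3
j=7: data[7]=3 ≤ 3 → i=5, swap data[5],data[7] → 1 3 3 3 3 3 4 5 1 3
j=8: data[8]=1 ≤ 3 → i=6, swap data[6],data[8] → 1 3 3 3 3 3 1 5 4 3
final swap data[7],data[9] → 1 3 3 3 3 3 1 3 4 5; return 7
p = 7; k-1 = 7 == 7 ⇒ pivot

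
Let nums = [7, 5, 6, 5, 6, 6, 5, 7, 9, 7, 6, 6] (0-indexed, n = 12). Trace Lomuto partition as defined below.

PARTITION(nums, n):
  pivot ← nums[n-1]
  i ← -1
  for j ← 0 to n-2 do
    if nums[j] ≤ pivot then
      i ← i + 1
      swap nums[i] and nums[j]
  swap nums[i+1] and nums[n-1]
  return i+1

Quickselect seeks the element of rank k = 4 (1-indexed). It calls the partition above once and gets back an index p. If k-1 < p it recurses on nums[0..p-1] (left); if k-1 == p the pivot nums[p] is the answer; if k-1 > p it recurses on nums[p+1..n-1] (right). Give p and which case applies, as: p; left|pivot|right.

7; left

pivot=6, i=-1
j=0: 7>6, skip
j=1: 5≤6, i=0, swap(0,1) ⇒ [5, 7, 6, 5, 6, 6, 5, 7, 9, 7, 6, 6]
j=2: 6≤6, i=1, swap(1,2) ⇒ [5, 6, 7, 5, 6, 6, 5, 7, 9, 7, 6, 6]
j=3: 5≤6, i=2, swap(2,3) ⇒ [5, 6, 5, 7, 6, 6, 5, 7, 9, 7, 6, 6]
j=4: 6≤6, i=3, swap(3,4) ⇒ [5, 6, 5, 6, 7, 6, 5, 7, 9, 7, 6, 6]
j=5: 6≤6, i=4, swap(4,5) ⇒ [5, 6, 5, 6, 6, 7, 5, 7, 9, 7, 6, 6]
j=6: 5≤6, i=5, swap(5,6) ⇒ [5, 6, 5, 6, 6, 5, 7, 7, 9, 7, 6, 6]
j=7: 7>6, skip
j=8: 9>6, skip
j=9: 7>6, skip
j=10: 6≤6, i=6, swap(6,10) ⇒ [5, 6, 5, 6, 6, 5, 6, 7, 9, 7, 7, 6]
swap(7,11) ⇒ [5, 6, 5, 6, 6, 5, 6, 6, 9, 7, 7, 7]; return 7
p = 7; k-1 = 3 < 7 ⇒ left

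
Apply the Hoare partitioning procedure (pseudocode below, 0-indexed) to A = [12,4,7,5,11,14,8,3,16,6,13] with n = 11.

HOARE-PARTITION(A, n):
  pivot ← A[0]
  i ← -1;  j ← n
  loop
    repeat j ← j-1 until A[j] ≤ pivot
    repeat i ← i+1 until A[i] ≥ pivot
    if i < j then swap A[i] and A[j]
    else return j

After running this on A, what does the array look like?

[6,4,7,5,11,3,8,14,16,12,13]

pivot = A[0] = 12; i = -1, j = 11
j→9 (A[9]=6≤12), i→0 (A[0]=12≥12); i<j, swap → [6,4,7,5,11,14,8,3,16,12,13]
j→7 (A[7]=3≤12), i→5 (A[5]=14≥12); i<j, swap → [6,4,7,5,11,3,8,14,16,12,13]
j→6, i→7; i≥j, return j=6. A = [6,4,7,5,11,3,8,14,16,12,13]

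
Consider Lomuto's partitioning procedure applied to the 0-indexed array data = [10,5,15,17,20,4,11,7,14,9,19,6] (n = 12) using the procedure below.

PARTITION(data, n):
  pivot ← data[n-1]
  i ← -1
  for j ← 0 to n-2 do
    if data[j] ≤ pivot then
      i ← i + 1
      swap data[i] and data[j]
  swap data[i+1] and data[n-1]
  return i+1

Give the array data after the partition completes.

pivot=6, i=-1
j=0: 10>6, skip
j=1: 5≤6, i=0, swap(0,1) ⇒ [5,10,15,17,20,4,11,7,14,9,19,6]
j=2: 15>6, skip
j=3: 17>6, skip
j=4: 20>6, skip
j=5: 4≤6, i=1, swap(1,5) ⇒ [5,4,15,17,20,10,11,7,14,9,19,6]
j=6: 11>6, skip
j=7: 7>6, skip
j=8: 14>6, skip
j=9: 9>6, skip
j=10: 19>6, skip
swap(2,11) ⇒ [5,4,6,17,20,10,11,7,14,9,19,15]; return 2

[5,4,6,17,20,10,11,7,14,9,19,15]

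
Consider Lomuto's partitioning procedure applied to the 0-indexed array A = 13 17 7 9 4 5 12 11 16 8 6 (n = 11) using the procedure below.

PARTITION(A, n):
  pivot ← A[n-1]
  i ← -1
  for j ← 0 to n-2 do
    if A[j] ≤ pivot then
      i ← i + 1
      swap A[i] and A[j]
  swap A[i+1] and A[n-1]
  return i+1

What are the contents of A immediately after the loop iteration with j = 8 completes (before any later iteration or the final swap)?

4 5 7 9 13 17 12 11 16 8 6

pivot=6, i=-1
j=0: 13>6, skip
j=1: 17>6, skip
j=2: 7>6, skip
j=3: 9>6, skip
j=4: 4≤6, i=0, swap(0,4) ⇒ 4 17 7 9 13 5 12 11 16 8 6
j=5: 5≤6, i=1, swap(1,5) ⇒ 4 5 7 9 13 17 12 11 16 8 6
j=6: 12>6, skip
j=7: 11>6, skip
j=8: 16>6, skip
(after j=8) A = 4 5 7 9 13 17 12 11 16 8 6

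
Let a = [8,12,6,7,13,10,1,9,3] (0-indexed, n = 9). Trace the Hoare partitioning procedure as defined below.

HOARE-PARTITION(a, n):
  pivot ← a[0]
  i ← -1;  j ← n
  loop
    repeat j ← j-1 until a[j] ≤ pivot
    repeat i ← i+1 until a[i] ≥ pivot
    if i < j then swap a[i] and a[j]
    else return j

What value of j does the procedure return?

3

pivot=8
j stops at 8 (3), i stops at 0 (8); swap ⇒ [3,12,6,7,13,10,1,9,8]
j stops at 6 (1), i stops at 1 (12); swap ⇒ [3,1,6,7,13,10,12,9,8]
j stops at 3, i stops at 4; i≥j ⇒ return 3. a=[3,1,6,7,13,10,12,9,8]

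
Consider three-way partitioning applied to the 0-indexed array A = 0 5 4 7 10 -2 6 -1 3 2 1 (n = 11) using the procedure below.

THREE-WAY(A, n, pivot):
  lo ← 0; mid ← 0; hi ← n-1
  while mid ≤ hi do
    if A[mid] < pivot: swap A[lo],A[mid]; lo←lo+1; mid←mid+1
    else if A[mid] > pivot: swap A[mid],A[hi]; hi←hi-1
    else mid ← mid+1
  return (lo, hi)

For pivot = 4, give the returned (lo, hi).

(6, 6)

pivot = 4; lo=0, mid=0, hi=10
A[mid]=0<4: swap A[0],A[0]; lo=1,mid=1 → 0 5 4 7 10 -2 6 -1 3 2 1
A[mid]=5>4: swap A[1],A[10]; hi=9 → 0 1 4 7 10 -2 6 -1 3 2 5
A[mid]=1<4: swap A[1],A[1]; lo=2,mid=2 → 0 1 4 7 10 -2 6 -1 3 2 5
A[mid]=4=4: mid=3
A[mid]=7>4: swap A[3],A[9]; hi=8 → 0 1 4 2 10 -2 6 -1 3 7 5
A[mid]=2<4: swap A[2],A[3]; lo=3,mid=4 → 0 1 2 4 10 -2 6 -1 3 7 5
A[mid]=10>4: swap A[4],A[8]; hi=7 → 0 1 2 4 3 -2 6 -1 10 7 5
A[mid]=3<4: swap A[3],A[4]; lo=4,mid=5 → 0 1 2 3 4 -2 6 -1 10 7 5
A[mid]=-2<4: swap A[4],A[5]; lo=5,mid=6 → 0 1 2 3 -2 4 6 -1 10 7 5
A[mid]=6>4: swap A[6],A[7]; hi=6 → 0 1 2 3 -2 4 -1 6 10 7 5
A[mid]=-1<4: swap A[5],A[6]; lo=6,mid=7 → 0 1 2 3 -2 -1 4 6 10 7 5
end: lo=6, hi=6; A = 0 1 2 3 -2 -1 4 6 10 7 5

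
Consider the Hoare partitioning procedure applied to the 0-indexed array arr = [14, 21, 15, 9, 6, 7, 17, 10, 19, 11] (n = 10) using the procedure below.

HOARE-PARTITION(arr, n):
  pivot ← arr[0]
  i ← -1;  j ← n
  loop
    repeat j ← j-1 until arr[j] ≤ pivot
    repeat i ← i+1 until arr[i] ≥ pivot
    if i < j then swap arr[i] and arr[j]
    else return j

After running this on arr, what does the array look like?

[11, 10, 7, 9, 6, 15, 17, 21, 19, 14]

pivot=14
j stops at 9 (11), i stops at 0 (14); swap ⇒ [11, 21, 15, 9, 6, 7, 17, 10, 19, 14]
j stops at 7 (10), i stops at 1 (21); swap ⇒ [11, 10, 15, 9, 6, 7, 17, 21, 19, 14]
j stops at 5 (7), i stops at 2 (15); swap ⇒ [11, 10, 7, 9, 6, 15, 17, 21, 19, 14]
j stops at 4, i stops at 5; i≥j ⇒ return 4. arr=[11, 10, 7, 9, 6, 15, 17, 21, 19, 14]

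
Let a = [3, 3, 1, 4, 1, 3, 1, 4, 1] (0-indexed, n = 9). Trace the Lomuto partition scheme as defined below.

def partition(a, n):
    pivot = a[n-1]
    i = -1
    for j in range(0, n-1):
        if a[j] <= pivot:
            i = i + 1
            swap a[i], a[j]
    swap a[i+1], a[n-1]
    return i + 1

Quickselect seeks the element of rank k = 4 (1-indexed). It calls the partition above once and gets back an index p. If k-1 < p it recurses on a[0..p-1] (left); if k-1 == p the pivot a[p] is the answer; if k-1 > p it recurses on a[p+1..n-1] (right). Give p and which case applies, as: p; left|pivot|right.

pivot=1, i=-1
j=0: 3>1, skip
j=1: 3>1, skip
j=2: 1≤1, i=0, swap(0,2) ⇒ [1, 3, 3, 4, 1, 3, 1, 4, 1]
j=3: 4>1, skip
j=4: 1≤1, i=1, swap(1,4) ⇒ [1, 1, 3, 4, 3, 3, 1, 4, 1]
j=5: 3>1, skip
j=6: 1≤1, i=2, swap(2,6) ⇒ [1, 1, 1, 4, 3, 3, 3, 4, 1]
j=7: 4>1, skip
swap(3,8) ⇒ [1, 1, 1, 1, 3, 3, 3, 4, 4]; return 3
p = 3; k-1 = 3 == 3 ⇒ pivot

3; pivot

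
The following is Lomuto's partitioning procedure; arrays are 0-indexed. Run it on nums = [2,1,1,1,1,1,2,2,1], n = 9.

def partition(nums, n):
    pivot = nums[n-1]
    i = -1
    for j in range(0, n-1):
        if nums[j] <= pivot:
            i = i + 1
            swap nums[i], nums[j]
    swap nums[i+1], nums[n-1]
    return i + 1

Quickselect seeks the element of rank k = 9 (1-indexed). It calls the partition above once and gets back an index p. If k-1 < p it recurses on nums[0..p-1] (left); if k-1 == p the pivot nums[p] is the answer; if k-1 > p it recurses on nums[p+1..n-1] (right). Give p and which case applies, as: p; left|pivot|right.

5; right

pivot = nums[8] = 1; i = -1
j=0: nums[0]=2 > 1 → no swap
j=1: nums[1]=1 ≤ 1 → i=0, swap nums[0],nums[1] → [1,2,1,1,1,1,2,2,1]
j=2: nums[2]=1 ≤ 1 → i=1, swap nums[1],nums[2] → [1,1,2,1,1,1,2,2,1]
j=3: nums[3]=1 ≤ 1 → i=2, swap nums[2],nums[3] → [1,1,1,2,1,1,2,2,1]
j=4: nums[4]=1 ≤ 1 → i=3, swap nums[3],nums[4] → [1,1,1,1,2,1,2,2,1]
j=5: nums[5]=1 ≤ 1 → i=4, swap nums[4],nums[5] → [1,1,1,1,1,2,2,2,1]
j=6: nums[6]=2 > 1 → no swap
j=7: nums[7]=2 > 1 → no swap
final swap nums[5],nums[8] → [1,1,1,1,1,1,2,2,2]; return 5
p = 5; k-1 = 8 > 5 ⇒ right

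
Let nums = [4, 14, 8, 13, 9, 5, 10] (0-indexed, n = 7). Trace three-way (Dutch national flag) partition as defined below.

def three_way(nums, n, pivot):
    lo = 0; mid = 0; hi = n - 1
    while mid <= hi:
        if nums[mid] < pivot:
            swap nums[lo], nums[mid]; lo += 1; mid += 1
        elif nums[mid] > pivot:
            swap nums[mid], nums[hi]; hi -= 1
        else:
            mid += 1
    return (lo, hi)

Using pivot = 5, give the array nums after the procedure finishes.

lo=0 mid=0 hi=6
4<5: swap(0,0), lo=1 mid=1 ⇒ [4, 14, 8, 13, 9, 5, 10]
14>5: swap(1,6), hi=5 ⇒ [4, 10, 8, 13, 9, 5, 14]
10>5: swap(1,5), hi=4 ⇒ [4, 5, 8, 13, 9, 10, 14]
5=5: mid=2
8>5: swap(2,4), hi=3 ⇒ [4, 5, 9, 13, 8, 10, 14]
9>5: swap(2,3), hi=2 ⇒ [4, 5, 13, 9, 8, 10, 14]
13>5: swap(2,2), hi=1 ⇒ [4, 5, 13, 9, 8, 10, 14]
done. lo=1 hi=1; nums=[4, 5, 13, 9, 8, 10, 14]

[4, 5, 13, 9, 8, 10, 14]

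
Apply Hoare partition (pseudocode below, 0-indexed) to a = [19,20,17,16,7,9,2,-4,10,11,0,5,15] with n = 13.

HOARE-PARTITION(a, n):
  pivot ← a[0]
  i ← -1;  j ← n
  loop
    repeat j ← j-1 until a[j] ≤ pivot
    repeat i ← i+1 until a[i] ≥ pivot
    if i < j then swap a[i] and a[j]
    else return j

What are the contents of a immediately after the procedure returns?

pivot=19
j stops at 12 (15), i stops at 0 (19); swap ⇒ [15,20,17,16,7,9,2,-4,10,11,0,5,19]
j stops at 11 (5), i stops at 1 (20); swap ⇒ [15,5,17,16,7,9,2,-4,10,11,0,20,19]
j stops at 10, i stops at 11; i≥j ⇒ return 10. a=[15,5,17,16,7,9,2,-4,10,11,0,20,19]

[15,5,17,16,7,9,2,-4,10,11,0,20,19]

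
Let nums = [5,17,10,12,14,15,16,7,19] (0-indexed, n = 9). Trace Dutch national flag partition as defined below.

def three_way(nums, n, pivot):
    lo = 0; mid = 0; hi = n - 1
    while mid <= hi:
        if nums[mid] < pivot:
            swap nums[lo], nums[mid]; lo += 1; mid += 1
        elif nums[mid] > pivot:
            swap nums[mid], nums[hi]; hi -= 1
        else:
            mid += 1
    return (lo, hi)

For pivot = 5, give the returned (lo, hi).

(0, 0)

lo=0 mid=0 hi=8
5=5: mid=1
17>5: swap(1,8), hi=7 ⇒ [5,19,10,12,14,15,16,7,17]
19>5: swap(1,7), hi=6 ⇒ [5,7,10,12,14,15,16,19,17]
7>5: swap(1,6), hi=5 ⇒ [5,16,10,12,14,15,7,19,17]
16>5: swap(1,5), hi=4 ⇒ [5,15,10,12,14,16,7,19,17]
15>5: swap(1,4), hi=3 ⇒ [5,14,10,12,15,16,7,19,17]
14>5: swap(1,3), hi=2 ⇒ [5,12,10,14,15,16,7,19,17]
12>5: swap(1,2), hi=1 ⇒ [5,10,12,14,15,16,7,19,17]
10>5: swap(1,1), hi=0 ⇒ [5,10,12,14,15,16,7,19,17]
done. lo=0 hi=0; nums=[5,10,12,14,15,16,7,19,17]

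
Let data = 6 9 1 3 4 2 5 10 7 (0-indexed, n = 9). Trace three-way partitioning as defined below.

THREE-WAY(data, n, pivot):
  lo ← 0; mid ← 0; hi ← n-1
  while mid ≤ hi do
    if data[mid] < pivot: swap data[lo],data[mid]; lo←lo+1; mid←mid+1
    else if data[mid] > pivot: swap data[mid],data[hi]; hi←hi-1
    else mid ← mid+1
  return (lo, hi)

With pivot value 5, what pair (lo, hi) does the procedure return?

lo=0 mid=0 hi=8
6>5: swap(0,8), hi=7 ⇒ 7 9 1 3 4 2 5 10 6
7>5: swap(0,7), hi=6 ⇒ 10 9 1 3 4 2 5 7 6
10>5: swap(0,6), hi=5 ⇒ 5 9 1 3 4 2 10 7 6
5=5: mid=1
9>5: swap(1,5), hi=4 ⇒ 5 2 1 3 4 9 10 7 6
2<5: swap(0,1), lo=1 mid=2 ⇒ 2 5 1 3 4 9 10 7 6
1<5: swap(1,2), lo=2 mid=3 ⇒ 2 1 5 3 4 9 10 7 6
3<5: swap(2,3), lo=3 mid=4 ⇒ 2 1 3 5 4 9 10 7 6
4<5: swap(3,4), lo=4 mid=5 ⇒ 2 1 3 4 5 9 10 7 6
done. lo=4 hi=4; data=2 1 3 4 5 9 10 7 6

(4, 4)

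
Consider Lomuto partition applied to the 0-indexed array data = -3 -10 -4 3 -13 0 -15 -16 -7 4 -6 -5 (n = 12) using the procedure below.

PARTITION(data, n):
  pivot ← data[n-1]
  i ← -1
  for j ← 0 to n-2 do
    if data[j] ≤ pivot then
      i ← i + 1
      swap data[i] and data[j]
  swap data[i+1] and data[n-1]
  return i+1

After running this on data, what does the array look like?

-10 -13 -15 -16 -7 -6 -5 3 -3 4 0 -4

pivot=-5, i=-1
j=0: -3>-5, skip
j=1: -10≤-5, i=0, swap(0,1) ⇒ -10 -3 -4 3 -13 0 -15 -16 -7 4 -6 -5
j=2: -4>-5, skip
j=3: 3>-5, skip
j=4: -13≤-5, i=1, swap(1,4) ⇒ -10 -13 -4 3 -3 0 -15 -16 -7 4 -6 -5
j=5: 0>-5, skip
j=6: -15≤-5, i=2, swap(2,6) ⇒ -10 -13 -15 3 -3 0 -4 -16 -7 4 -6 -5
j=7: -16≤-5, i=3, swap(3,7) ⇒ -10 -13 -15 -16 -3 0 -4 3 -7 4 -6 -5
j=8: -7≤-5, i=4, swap(4,8) ⇒ -10 -13 -15 -16 -7 0 -4 3 -3 4 -6 -5
j=9: 4>-5, skip
j=10: -6≤-5, i=5, swap(5,10) ⇒ -10 -13 -15 -16 -7 -6 -4 3 -3 4 0 -5
swap(6,11) ⇒ -10 -13 -15 -16 -7 -6 -5 3 -3 4 0 -4; return 6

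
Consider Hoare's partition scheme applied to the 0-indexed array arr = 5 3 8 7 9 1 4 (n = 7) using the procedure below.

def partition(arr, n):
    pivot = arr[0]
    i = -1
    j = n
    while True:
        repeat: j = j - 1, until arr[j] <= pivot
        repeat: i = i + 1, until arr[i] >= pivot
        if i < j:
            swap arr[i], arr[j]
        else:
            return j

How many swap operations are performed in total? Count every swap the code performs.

pivot=5
j stops at 6 (4), i stops at 0 (5); swap ⇒ 4 3 8 7 9 1 5
j stops at 5 (1), i stops at 2 (8); swap ⇒ 4 3 1 7 9 8 5
j stops at 2, i stops at 3; i≥j ⇒ return 2. arr=4 3 1 7 9 8 5

2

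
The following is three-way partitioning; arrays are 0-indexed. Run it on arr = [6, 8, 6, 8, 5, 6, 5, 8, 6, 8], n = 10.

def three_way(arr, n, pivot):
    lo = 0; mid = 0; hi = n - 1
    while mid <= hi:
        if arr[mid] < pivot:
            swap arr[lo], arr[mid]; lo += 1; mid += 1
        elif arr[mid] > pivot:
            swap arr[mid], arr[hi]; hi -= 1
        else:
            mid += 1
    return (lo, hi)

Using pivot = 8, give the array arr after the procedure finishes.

pivot = 8; lo=0, mid=0, hi=9
arr[mid]=6<8: swap arr[0],arr[0]; lo=1,mid=1 → [6, 8, 6, 8, 5, 6, 5, 8, 6, 8]
arr[mid]=8=8: mid=2
arr[mid]=6<8: swap arr[1],arr[2]; lo=2,mid=3 → [6, 6, 8, 8, 5, 6, 5, 8, 6, 8]
arr[mid]=8=8: mid=4
arr[mid]=5<8: swap arr[2],arr[4]; lo=3,mid=5 → [6, 6, 5, 8, 8, 6, 5, 8, 6, 8]
arr[mid]=6<8: swap arr[3],arr[5]; lo=4,mid=6 → [6, 6, 5, 6, 8, 8, 5, 8, 6, 8]
arr[mid]=5<8: swap arr[4],arr[6]; lo=5,mid=7 → [6, 6, 5, 6, 5, 8, 8, 8, 6, 8]
arr[mid]=8=8: mid=8
arr[mid]=6<8: swap arr[5],arr[8]; lo=6,mid=9 → [6, 6, 5, 6, 5, 6, 8, 8, 8, 8]
arr[mid]=8=8: mid=10
end: lo=6, hi=9; arr = [6, 6, 5, 6, 5, 6, 8, 8, 8, 8]

[6, 6, 5, 6, 5, 6, 8, 8, 8, 8]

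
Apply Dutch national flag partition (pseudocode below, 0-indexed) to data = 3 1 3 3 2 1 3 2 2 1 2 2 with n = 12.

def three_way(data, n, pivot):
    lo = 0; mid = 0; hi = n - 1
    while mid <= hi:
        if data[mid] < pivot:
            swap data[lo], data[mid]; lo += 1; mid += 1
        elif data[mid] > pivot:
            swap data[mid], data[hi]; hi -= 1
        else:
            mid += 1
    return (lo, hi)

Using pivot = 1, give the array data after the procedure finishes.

pivot = 1; lo=0, mid=0, hi=11
data[mid]=3>1: swap data[0],data[11]; hi=10 → 2 1 3 3 2 1 3 2 2 1 2 3
data[mid]=2>1: swap data[0],data[10]; hi=9 → 2 1 3 3 2 1 3 2 2 1 2 3
data[mid]=2>1: swap data[0],data[9]; hi=8 → 1 1 3 3 2 1 3 2 2 2 2 3
data[mid]=1=1: mid=1
data[mid]=1=1: mid=2
data[mid]=3>1: swap data[2],data[8]; hi=7 → 1 1 2 3 2 1 3 2 3 2 2 3
data[mid]=2>1: swap data[2],data[7]; hi=6 → 1 1 2 3 2 1 3 2 3 2 2 3
data[mid]=2>1: swap data[2],data[6]; hi=5 → 1 1 3 3 2 1 2 2 3 2 2 3
data[mid]=3>1: swap data[2],data[5]; hi=4 → 1 1 1 3 2 3 2 2 3 2 2 3
data[mid]=1=1: mid=3
data[mid]=3>1: swap data[3],data[4]; hi=3 → 1 1 1 2 3 3 2 2 3 2 2 3
data[mid]=2>1: swap data[3],data[3]; hi=2 → 1 1 1 2 3 3 2 2 3 2 2 3
end: lo=0, hi=2; data = 1 1 1 2 3 3 2 2 3 2 2 3

1 1 1 2 3 3 2 2 3 2 2 3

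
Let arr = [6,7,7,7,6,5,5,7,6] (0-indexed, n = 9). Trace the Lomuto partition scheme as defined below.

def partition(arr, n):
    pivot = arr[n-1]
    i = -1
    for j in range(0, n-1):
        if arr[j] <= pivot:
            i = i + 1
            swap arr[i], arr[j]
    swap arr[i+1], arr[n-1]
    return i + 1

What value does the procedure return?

4

pivot = arr[8] = 6; i = -1
j=0: arr[0]=6 ≤ 6 → i=0, swap arr[0],arr[0] (no change) → [6,7,7,7,6,5,5,7,6]
j=1: arr[1]=7 > 6 → no swap
j=2: arr[2]=7 > 6 → no swap
j=3: arr[3]=7 > 6 → no swap
j=4: arr[4]=6 ≤ 6 → i=1, swap arr[1],arr[4] → [6,6,7,7,7,5,5,7,6]
j=5: arr[5]=5 ≤ 6 → i=2, swap arr[2],arr[5] → [6,6,5,7,7,7,5,7,6]
j=6: arr[6]=5 ≤ 6 → i=3, swap arr[3],arr[6] → [6,6,5,5,7,7,7,7,6]
j=7: arr[7]=7 > 6 → no swap
final swap arr[4],arr[8] → [6,6,5,5,6,7,7,7,7]; return 4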